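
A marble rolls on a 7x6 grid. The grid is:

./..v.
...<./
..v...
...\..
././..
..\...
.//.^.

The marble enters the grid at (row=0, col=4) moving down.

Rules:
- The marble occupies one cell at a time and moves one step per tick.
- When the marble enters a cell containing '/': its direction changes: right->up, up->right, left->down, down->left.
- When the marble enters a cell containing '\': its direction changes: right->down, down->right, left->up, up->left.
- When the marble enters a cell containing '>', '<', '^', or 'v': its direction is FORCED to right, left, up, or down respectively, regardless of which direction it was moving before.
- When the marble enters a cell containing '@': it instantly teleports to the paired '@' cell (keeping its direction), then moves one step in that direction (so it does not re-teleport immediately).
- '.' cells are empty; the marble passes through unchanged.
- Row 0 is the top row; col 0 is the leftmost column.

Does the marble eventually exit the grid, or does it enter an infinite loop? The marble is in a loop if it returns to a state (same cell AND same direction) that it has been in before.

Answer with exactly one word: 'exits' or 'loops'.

Step 1: enter (0,4), 'v' forces down->down, move down to (1,4)
Step 2: enter (1,4), '.' pass, move down to (2,4)
Step 3: enter (2,4), '.' pass, move down to (3,4)
Step 4: enter (3,4), '.' pass, move down to (4,4)
Step 5: enter (4,4), '.' pass, move down to (5,4)
Step 6: enter (5,4), '.' pass, move down to (6,4)
Step 7: enter (6,4), '^' forces down->up, move up to (5,4)
Step 8: enter (5,4), '.' pass, move up to (4,4)
Step 9: enter (4,4), '.' pass, move up to (3,4)
Step 10: enter (3,4), '.' pass, move up to (2,4)
Step 11: enter (2,4), '.' pass, move up to (1,4)
Step 12: enter (1,4), '.' pass, move up to (0,4)
Step 13: enter (0,4), 'v' forces up->down, move down to (1,4)
Step 14: at (1,4) dir=down — LOOP DETECTED (seen before)

Answer: loops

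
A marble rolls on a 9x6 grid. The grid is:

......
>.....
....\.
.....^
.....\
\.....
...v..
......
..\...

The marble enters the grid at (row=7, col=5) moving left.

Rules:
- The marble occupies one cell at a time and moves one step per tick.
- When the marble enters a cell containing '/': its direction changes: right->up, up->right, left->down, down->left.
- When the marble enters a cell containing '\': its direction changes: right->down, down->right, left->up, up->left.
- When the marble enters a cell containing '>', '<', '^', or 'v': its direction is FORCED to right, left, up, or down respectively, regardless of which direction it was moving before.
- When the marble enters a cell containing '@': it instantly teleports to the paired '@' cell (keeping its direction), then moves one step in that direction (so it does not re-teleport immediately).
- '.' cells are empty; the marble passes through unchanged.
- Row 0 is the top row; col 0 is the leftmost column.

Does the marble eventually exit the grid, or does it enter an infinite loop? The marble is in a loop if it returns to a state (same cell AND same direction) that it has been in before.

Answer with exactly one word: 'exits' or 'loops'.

Answer: exits

Derivation:
Step 1: enter (7,5), '.' pass, move left to (7,4)
Step 2: enter (7,4), '.' pass, move left to (7,3)
Step 3: enter (7,3), '.' pass, move left to (7,2)
Step 4: enter (7,2), '.' pass, move left to (7,1)
Step 5: enter (7,1), '.' pass, move left to (7,0)
Step 6: enter (7,0), '.' pass, move left to (7,-1)
Step 7: at (7,-1) — EXIT via left edge, pos 7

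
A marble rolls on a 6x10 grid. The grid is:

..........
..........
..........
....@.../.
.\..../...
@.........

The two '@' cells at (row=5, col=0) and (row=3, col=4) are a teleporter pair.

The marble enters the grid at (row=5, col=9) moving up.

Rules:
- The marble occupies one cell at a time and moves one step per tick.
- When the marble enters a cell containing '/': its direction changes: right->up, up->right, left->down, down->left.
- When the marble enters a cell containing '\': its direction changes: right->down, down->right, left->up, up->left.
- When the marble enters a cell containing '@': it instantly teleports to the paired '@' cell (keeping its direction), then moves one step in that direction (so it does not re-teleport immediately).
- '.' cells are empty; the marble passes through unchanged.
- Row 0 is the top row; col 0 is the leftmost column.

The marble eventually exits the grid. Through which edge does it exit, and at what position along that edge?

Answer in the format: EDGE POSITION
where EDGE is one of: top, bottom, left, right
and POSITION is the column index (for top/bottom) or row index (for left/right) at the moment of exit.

Step 1: enter (5,9), '.' pass, move up to (4,9)
Step 2: enter (4,9), '.' pass, move up to (3,9)
Step 3: enter (3,9), '.' pass, move up to (2,9)
Step 4: enter (2,9), '.' pass, move up to (1,9)
Step 5: enter (1,9), '.' pass, move up to (0,9)
Step 6: enter (0,9), '.' pass, move up to (-1,9)
Step 7: at (-1,9) — EXIT via top edge, pos 9

Answer: top 9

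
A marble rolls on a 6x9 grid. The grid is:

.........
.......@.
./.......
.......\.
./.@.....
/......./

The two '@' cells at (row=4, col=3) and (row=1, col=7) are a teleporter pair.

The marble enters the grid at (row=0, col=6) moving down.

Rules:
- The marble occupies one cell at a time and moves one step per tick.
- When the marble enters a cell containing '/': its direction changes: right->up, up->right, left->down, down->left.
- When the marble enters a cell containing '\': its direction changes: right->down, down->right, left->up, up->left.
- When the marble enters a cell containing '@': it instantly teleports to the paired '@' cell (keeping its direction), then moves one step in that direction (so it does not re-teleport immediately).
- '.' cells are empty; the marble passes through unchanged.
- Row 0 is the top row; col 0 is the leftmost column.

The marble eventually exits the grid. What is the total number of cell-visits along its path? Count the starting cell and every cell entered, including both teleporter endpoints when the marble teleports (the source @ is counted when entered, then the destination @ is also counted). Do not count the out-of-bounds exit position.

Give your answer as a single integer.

Answer: 6

Derivation:
Step 1: enter (0,6), '.' pass, move down to (1,6)
Step 2: enter (1,6), '.' pass, move down to (2,6)
Step 3: enter (2,6), '.' pass, move down to (3,6)
Step 4: enter (3,6), '.' pass, move down to (4,6)
Step 5: enter (4,6), '.' pass, move down to (5,6)
Step 6: enter (5,6), '.' pass, move down to (6,6)
Step 7: at (6,6) — EXIT via bottom edge, pos 6
Path length (cell visits): 6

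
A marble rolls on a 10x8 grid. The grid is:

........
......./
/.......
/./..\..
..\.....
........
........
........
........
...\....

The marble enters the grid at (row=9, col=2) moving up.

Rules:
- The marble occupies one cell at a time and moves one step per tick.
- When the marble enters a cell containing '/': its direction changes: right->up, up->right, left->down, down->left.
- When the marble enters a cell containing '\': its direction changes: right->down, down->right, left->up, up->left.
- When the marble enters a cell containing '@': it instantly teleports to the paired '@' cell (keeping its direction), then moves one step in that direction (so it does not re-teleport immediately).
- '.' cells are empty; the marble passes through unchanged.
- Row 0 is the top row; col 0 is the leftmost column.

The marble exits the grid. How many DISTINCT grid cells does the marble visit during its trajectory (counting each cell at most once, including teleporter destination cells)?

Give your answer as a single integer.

Answer: 8

Derivation:
Step 1: enter (9,2), '.' pass, move up to (8,2)
Step 2: enter (8,2), '.' pass, move up to (7,2)
Step 3: enter (7,2), '.' pass, move up to (6,2)
Step 4: enter (6,2), '.' pass, move up to (5,2)
Step 5: enter (5,2), '.' pass, move up to (4,2)
Step 6: enter (4,2), '\' deflects up->left, move left to (4,1)
Step 7: enter (4,1), '.' pass, move left to (4,0)
Step 8: enter (4,0), '.' pass, move left to (4,-1)
Step 9: at (4,-1) — EXIT via left edge, pos 4
Distinct cells visited: 8 (path length 8)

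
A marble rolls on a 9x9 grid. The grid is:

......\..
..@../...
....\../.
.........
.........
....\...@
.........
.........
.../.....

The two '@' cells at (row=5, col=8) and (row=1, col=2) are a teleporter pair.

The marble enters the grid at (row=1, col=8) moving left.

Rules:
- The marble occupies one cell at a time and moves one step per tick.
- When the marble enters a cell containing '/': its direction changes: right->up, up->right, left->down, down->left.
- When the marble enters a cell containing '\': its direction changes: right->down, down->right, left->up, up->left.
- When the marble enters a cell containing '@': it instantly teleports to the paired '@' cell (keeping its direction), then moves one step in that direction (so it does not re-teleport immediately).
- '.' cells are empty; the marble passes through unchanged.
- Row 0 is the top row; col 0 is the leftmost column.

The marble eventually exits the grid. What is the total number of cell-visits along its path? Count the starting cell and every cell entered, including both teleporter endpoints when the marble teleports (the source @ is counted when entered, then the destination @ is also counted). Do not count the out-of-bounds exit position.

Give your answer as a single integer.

Answer: 11

Derivation:
Step 1: enter (1,8), '.' pass, move left to (1,7)
Step 2: enter (1,7), '.' pass, move left to (1,6)
Step 3: enter (1,6), '.' pass, move left to (1,5)
Step 4: enter (1,5), '/' deflects left->down, move down to (2,5)
Step 5: enter (2,5), '.' pass, move down to (3,5)
Step 6: enter (3,5), '.' pass, move down to (4,5)
Step 7: enter (4,5), '.' pass, move down to (5,5)
Step 8: enter (5,5), '.' pass, move down to (6,5)
Step 9: enter (6,5), '.' pass, move down to (7,5)
Step 10: enter (7,5), '.' pass, move down to (8,5)
Step 11: enter (8,5), '.' pass, move down to (9,5)
Step 12: at (9,5) — EXIT via bottom edge, pos 5
Path length (cell visits): 11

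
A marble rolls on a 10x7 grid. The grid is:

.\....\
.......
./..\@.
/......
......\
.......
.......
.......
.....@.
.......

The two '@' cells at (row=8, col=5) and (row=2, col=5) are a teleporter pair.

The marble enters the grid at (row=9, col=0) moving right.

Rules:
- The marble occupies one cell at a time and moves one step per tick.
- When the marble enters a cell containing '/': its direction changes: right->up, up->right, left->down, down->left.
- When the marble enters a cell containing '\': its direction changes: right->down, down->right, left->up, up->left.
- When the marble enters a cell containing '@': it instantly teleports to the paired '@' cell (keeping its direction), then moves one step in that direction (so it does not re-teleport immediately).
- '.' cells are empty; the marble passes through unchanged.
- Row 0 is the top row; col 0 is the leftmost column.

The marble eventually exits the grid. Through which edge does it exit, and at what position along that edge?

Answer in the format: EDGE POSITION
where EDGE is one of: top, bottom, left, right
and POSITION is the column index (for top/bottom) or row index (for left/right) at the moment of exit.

Step 1: enter (9,0), '.' pass, move right to (9,1)
Step 2: enter (9,1), '.' pass, move right to (9,2)
Step 3: enter (9,2), '.' pass, move right to (9,3)
Step 4: enter (9,3), '.' pass, move right to (9,4)
Step 5: enter (9,4), '.' pass, move right to (9,5)
Step 6: enter (9,5), '.' pass, move right to (9,6)
Step 7: enter (9,6), '.' pass, move right to (9,7)
Step 8: at (9,7) — EXIT via right edge, pos 9

Answer: right 9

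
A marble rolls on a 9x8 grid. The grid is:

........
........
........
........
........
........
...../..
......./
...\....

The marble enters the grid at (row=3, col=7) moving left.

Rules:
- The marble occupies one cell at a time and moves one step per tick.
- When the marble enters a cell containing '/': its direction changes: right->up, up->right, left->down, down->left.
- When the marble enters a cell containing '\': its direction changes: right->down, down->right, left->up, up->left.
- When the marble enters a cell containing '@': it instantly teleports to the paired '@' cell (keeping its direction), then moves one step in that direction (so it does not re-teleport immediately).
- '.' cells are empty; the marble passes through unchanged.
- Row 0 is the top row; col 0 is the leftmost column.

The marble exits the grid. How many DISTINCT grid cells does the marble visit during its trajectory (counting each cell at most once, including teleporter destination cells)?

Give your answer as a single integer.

Step 1: enter (3,7), '.' pass, move left to (3,6)
Step 2: enter (3,6), '.' pass, move left to (3,5)
Step 3: enter (3,5), '.' pass, move left to (3,4)
Step 4: enter (3,4), '.' pass, move left to (3,3)
Step 5: enter (3,3), '.' pass, move left to (3,2)
Step 6: enter (3,2), '.' pass, move left to (3,1)
Step 7: enter (3,1), '.' pass, move left to (3,0)
Step 8: enter (3,0), '.' pass, move left to (3,-1)
Step 9: at (3,-1) — EXIT via left edge, pos 3
Distinct cells visited: 8 (path length 8)

Answer: 8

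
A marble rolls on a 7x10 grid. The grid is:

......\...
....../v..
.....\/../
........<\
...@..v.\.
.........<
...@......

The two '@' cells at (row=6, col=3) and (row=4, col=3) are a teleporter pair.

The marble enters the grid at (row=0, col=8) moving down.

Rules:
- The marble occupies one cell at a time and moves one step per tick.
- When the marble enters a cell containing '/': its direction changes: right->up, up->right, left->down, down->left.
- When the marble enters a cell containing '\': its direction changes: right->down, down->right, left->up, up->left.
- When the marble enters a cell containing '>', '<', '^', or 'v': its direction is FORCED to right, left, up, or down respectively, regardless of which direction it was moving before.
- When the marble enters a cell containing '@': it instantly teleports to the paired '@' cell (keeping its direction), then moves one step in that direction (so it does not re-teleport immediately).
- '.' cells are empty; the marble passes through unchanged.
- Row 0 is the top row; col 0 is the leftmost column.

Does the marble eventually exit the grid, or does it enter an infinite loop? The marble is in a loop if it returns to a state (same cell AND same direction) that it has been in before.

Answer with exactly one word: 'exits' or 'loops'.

Step 1: enter (0,8), '.' pass, move down to (1,8)
Step 2: enter (1,8), '.' pass, move down to (2,8)
Step 3: enter (2,8), '.' pass, move down to (3,8)
Step 4: enter (3,8), '<' forces down->left, move left to (3,7)
Step 5: enter (3,7), '.' pass, move left to (3,6)
Step 6: enter (3,6), '.' pass, move left to (3,5)
Step 7: enter (3,5), '.' pass, move left to (3,4)
Step 8: enter (3,4), '.' pass, move left to (3,3)
Step 9: enter (3,3), '.' pass, move left to (3,2)
Step 10: enter (3,2), '.' pass, move left to (3,1)
Step 11: enter (3,1), '.' pass, move left to (3,0)
Step 12: enter (3,0), '.' pass, move left to (3,-1)
Step 13: at (3,-1) — EXIT via left edge, pos 3

Answer: exits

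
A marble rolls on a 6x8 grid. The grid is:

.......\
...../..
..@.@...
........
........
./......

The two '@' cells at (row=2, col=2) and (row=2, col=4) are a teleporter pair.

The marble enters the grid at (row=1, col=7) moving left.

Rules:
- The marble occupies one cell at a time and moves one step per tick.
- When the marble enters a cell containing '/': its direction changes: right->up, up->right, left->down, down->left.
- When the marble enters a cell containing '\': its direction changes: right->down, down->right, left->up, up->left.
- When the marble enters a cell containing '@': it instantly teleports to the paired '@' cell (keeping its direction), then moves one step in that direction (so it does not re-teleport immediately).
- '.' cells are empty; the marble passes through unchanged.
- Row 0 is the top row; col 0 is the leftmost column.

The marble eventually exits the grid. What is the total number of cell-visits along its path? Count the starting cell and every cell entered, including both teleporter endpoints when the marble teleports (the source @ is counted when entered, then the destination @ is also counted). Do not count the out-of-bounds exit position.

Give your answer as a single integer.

Step 1: enter (1,7), '.' pass, move left to (1,6)
Step 2: enter (1,6), '.' pass, move left to (1,5)
Step 3: enter (1,5), '/' deflects left->down, move down to (2,5)
Step 4: enter (2,5), '.' pass, move down to (3,5)
Step 5: enter (3,5), '.' pass, move down to (4,5)
Step 6: enter (4,5), '.' pass, move down to (5,5)
Step 7: enter (5,5), '.' pass, move down to (6,5)
Step 8: at (6,5) — EXIT via bottom edge, pos 5
Path length (cell visits): 7

Answer: 7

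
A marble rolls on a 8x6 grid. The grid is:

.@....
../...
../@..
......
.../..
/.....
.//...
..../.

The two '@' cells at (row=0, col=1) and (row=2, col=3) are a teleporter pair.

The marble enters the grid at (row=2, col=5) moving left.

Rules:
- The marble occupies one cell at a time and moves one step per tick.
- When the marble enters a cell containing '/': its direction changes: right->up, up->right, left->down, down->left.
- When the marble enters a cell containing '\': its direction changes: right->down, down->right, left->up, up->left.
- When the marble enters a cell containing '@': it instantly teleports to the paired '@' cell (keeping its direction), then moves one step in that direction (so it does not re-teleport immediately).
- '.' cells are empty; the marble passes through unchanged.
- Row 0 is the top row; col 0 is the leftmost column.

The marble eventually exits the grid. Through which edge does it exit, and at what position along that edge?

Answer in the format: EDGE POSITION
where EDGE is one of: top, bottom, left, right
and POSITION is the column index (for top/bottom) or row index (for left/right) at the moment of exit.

Step 1: enter (2,5), '.' pass, move left to (2,4)
Step 2: enter (2,4), '.' pass, move left to (2,3)
Step 3: enter (2,3), '@' teleport (2,3)->(0,1), also enter (0,1), move left to (0,0)
Step 4: enter (0,0), '.' pass, move left to (0,-1)
Step 5: at (0,-1) — EXIT via left edge, pos 0

Answer: left 0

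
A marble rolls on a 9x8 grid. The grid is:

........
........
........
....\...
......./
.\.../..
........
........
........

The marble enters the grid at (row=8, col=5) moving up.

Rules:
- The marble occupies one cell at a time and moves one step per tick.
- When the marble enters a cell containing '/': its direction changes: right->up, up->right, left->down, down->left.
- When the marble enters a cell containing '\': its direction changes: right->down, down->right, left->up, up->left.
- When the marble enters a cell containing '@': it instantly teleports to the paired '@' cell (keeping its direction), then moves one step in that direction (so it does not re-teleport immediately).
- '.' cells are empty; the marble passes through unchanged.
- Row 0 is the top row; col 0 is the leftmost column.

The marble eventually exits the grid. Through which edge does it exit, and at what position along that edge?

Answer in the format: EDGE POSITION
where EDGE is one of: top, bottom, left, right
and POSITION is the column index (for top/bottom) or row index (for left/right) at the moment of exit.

Step 1: enter (8,5), '.' pass, move up to (7,5)
Step 2: enter (7,5), '.' pass, move up to (6,5)
Step 3: enter (6,5), '.' pass, move up to (5,5)
Step 4: enter (5,5), '/' deflects up->right, move right to (5,6)
Step 5: enter (5,6), '.' pass, move right to (5,7)
Step 6: enter (5,7), '.' pass, move right to (5,8)
Step 7: at (5,8) — EXIT via right edge, pos 5

Answer: right 5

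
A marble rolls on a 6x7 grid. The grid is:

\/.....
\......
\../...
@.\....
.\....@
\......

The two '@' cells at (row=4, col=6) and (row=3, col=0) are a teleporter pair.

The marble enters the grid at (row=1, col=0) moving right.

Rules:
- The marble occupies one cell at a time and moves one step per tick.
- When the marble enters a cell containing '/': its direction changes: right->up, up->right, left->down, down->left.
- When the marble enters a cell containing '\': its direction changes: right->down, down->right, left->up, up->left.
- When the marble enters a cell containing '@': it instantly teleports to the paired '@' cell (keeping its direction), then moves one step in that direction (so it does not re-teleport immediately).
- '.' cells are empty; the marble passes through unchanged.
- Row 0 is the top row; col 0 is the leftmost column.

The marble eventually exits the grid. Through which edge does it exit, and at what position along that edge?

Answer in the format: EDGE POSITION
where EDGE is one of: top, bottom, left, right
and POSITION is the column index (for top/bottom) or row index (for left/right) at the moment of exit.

Step 1: enter (1,0), '\' deflects right->down, move down to (2,0)
Step 2: enter (2,0), '\' deflects down->right, move right to (2,1)
Step 3: enter (2,1), '.' pass, move right to (2,2)
Step 4: enter (2,2), '.' pass, move right to (2,3)
Step 5: enter (2,3), '/' deflects right->up, move up to (1,3)
Step 6: enter (1,3), '.' pass, move up to (0,3)
Step 7: enter (0,3), '.' pass, move up to (-1,3)
Step 8: at (-1,3) — EXIT via top edge, pos 3

Answer: top 3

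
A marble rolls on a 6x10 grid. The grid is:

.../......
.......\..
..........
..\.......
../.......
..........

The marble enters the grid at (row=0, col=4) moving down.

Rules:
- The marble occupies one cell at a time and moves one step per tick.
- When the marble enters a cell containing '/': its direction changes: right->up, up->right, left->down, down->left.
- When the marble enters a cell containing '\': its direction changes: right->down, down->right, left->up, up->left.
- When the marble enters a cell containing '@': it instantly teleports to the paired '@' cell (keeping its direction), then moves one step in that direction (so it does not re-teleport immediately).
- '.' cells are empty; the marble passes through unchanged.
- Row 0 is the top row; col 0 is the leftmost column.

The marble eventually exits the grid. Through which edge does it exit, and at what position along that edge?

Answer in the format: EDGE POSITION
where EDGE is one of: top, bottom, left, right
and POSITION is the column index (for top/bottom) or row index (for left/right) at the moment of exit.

Step 1: enter (0,4), '.' pass, move down to (1,4)
Step 2: enter (1,4), '.' pass, move down to (2,4)
Step 3: enter (2,4), '.' pass, move down to (3,4)
Step 4: enter (3,4), '.' pass, move down to (4,4)
Step 5: enter (4,4), '.' pass, move down to (5,4)
Step 6: enter (5,4), '.' pass, move down to (6,4)
Step 7: at (6,4) — EXIT via bottom edge, pos 4

Answer: bottom 4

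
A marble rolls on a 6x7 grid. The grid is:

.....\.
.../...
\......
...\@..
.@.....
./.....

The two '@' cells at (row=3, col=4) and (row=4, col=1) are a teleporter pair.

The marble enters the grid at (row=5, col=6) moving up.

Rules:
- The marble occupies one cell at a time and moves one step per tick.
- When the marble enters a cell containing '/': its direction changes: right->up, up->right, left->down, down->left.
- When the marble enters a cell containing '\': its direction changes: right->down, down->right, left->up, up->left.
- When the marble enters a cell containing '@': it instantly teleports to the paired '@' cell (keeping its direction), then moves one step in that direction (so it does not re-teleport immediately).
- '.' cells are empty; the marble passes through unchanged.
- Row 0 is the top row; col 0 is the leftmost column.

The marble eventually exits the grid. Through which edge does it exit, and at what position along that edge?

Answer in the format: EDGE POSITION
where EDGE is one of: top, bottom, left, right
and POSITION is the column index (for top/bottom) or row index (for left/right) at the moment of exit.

Answer: top 6

Derivation:
Step 1: enter (5,6), '.' pass, move up to (4,6)
Step 2: enter (4,6), '.' pass, move up to (3,6)
Step 3: enter (3,6), '.' pass, move up to (2,6)
Step 4: enter (2,6), '.' pass, move up to (1,6)
Step 5: enter (1,6), '.' pass, move up to (0,6)
Step 6: enter (0,6), '.' pass, move up to (-1,6)
Step 7: at (-1,6) — EXIT via top edge, pos 6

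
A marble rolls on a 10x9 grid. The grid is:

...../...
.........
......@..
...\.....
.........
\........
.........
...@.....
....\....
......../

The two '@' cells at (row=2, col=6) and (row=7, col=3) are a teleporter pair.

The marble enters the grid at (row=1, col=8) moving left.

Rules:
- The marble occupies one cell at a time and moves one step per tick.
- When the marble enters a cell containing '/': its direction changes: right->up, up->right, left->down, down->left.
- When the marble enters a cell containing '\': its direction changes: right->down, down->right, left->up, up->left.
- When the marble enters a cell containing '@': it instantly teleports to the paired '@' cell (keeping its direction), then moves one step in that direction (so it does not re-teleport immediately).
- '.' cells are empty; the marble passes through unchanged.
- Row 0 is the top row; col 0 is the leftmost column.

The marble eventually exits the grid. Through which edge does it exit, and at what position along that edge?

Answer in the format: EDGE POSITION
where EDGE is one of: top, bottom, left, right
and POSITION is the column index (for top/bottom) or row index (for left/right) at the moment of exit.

Answer: left 1

Derivation:
Step 1: enter (1,8), '.' pass, move left to (1,7)
Step 2: enter (1,7), '.' pass, move left to (1,6)
Step 3: enter (1,6), '.' pass, move left to (1,5)
Step 4: enter (1,5), '.' pass, move left to (1,4)
Step 5: enter (1,4), '.' pass, move left to (1,3)
Step 6: enter (1,3), '.' pass, move left to (1,2)
Step 7: enter (1,2), '.' pass, move left to (1,1)
Step 8: enter (1,1), '.' pass, move left to (1,0)
Step 9: enter (1,0), '.' pass, move left to (1,-1)
Step 10: at (1,-1) — EXIT via left edge, pos 1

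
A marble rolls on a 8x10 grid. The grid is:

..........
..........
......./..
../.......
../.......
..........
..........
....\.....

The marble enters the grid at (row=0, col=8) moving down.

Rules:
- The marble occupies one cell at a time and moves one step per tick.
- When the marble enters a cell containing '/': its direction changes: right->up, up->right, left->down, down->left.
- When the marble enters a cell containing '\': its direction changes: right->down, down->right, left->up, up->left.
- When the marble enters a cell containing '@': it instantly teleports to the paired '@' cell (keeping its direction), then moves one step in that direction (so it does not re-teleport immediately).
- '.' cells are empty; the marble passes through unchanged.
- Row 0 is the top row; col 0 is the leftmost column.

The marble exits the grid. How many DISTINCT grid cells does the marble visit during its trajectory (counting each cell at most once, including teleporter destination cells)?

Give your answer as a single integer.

Step 1: enter (0,8), '.' pass, move down to (1,8)
Step 2: enter (1,8), '.' pass, move down to (2,8)
Step 3: enter (2,8), '.' pass, move down to (3,8)
Step 4: enter (3,8), '.' pass, move down to (4,8)
Step 5: enter (4,8), '.' pass, move down to (5,8)
Step 6: enter (5,8), '.' pass, move down to (6,8)
Step 7: enter (6,8), '.' pass, move down to (7,8)
Step 8: enter (7,8), '.' pass, move down to (8,8)
Step 9: at (8,8) — EXIT via bottom edge, pos 8
Distinct cells visited: 8 (path length 8)

Answer: 8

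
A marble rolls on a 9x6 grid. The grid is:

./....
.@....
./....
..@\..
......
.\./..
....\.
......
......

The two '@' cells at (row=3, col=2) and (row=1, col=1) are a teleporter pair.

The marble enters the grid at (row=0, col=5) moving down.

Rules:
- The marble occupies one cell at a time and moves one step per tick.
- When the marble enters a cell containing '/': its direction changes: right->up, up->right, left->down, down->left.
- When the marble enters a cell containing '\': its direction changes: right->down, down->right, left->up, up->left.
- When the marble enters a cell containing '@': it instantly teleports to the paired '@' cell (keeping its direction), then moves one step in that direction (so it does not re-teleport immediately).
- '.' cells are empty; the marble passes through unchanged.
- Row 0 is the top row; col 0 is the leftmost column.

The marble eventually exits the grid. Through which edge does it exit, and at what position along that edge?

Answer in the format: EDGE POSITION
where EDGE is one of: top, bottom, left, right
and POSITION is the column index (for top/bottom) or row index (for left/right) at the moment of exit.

Step 1: enter (0,5), '.' pass, move down to (1,5)
Step 2: enter (1,5), '.' pass, move down to (2,5)
Step 3: enter (2,5), '.' pass, move down to (3,5)
Step 4: enter (3,5), '.' pass, move down to (4,5)
Step 5: enter (4,5), '.' pass, move down to (5,5)
Step 6: enter (5,5), '.' pass, move down to (6,5)
Step 7: enter (6,5), '.' pass, move down to (7,5)
Step 8: enter (7,5), '.' pass, move down to (8,5)
Step 9: enter (8,5), '.' pass, move down to (9,5)
Step 10: at (9,5) — EXIT via bottom edge, pos 5

Answer: bottom 5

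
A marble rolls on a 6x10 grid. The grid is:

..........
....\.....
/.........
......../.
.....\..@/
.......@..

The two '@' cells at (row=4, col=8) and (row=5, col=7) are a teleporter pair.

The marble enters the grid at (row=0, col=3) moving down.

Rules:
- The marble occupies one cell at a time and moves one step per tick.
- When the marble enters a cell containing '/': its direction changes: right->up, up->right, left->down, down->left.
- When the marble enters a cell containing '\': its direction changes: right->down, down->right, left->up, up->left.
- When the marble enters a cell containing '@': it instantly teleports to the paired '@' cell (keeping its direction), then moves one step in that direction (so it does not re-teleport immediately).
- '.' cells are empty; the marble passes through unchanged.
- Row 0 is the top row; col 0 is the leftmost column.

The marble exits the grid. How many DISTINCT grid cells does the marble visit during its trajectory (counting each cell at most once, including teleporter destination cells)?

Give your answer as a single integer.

Answer: 6

Derivation:
Step 1: enter (0,3), '.' pass, move down to (1,3)
Step 2: enter (1,3), '.' pass, move down to (2,3)
Step 3: enter (2,3), '.' pass, move down to (3,3)
Step 4: enter (3,3), '.' pass, move down to (4,3)
Step 5: enter (4,3), '.' pass, move down to (5,3)
Step 6: enter (5,3), '.' pass, move down to (6,3)
Step 7: at (6,3) — EXIT via bottom edge, pos 3
Distinct cells visited: 6 (path length 6)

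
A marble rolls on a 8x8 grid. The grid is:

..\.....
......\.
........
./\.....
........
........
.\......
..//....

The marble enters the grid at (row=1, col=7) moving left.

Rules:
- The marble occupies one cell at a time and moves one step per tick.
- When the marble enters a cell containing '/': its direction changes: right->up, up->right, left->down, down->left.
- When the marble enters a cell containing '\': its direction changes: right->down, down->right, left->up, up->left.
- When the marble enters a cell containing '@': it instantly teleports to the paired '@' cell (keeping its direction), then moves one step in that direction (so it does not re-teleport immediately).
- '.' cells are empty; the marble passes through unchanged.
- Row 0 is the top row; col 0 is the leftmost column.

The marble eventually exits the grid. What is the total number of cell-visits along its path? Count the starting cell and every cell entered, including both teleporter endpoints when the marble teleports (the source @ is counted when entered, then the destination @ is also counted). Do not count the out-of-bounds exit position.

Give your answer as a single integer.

Step 1: enter (1,7), '.' pass, move left to (1,6)
Step 2: enter (1,6), '\' deflects left->up, move up to (0,6)
Step 3: enter (0,6), '.' pass, move up to (-1,6)
Step 4: at (-1,6) — EXIT via top edge, pos 6
Path length (cell visits): 3

Answer: 3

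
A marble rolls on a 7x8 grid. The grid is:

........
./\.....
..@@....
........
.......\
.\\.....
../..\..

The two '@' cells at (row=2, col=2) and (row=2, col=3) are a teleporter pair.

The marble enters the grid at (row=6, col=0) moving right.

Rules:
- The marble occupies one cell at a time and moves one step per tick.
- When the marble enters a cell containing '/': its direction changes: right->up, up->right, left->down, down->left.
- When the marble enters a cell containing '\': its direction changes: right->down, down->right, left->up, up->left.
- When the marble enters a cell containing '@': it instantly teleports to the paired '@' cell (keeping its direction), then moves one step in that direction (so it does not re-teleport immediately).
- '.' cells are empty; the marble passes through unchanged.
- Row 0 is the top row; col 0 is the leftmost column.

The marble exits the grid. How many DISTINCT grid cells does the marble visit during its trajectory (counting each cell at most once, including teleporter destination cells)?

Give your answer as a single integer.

Step 1: enter (6,0), '.' pass, move right to (6,1)
Step 2: enter (6,1), '.' pass, move right to (6,2)
Step 3: enter (6,2), '/' deflects right->up, move up to (5,2)
Step 4: enter (5,2), '\' deflects up->left, move left to (5,1)
Step 5: enter (5,1), '\' deflects left->up, move up to (4,1)
Step 6: enter (4,1), '.' pass, move up to (3,1)
Step 7: enter (3,1), '.' pass, move up to (2,1)
Step 8: enter (2,1), '.' pass, move up to (1,1)
Step 9: enter (1,1), '/' deflects up->right, move right to (1,2)
Step 10: enter (1,2), '\' deflects right->down, move down to (2,2)
Step 11: enter (2,2), '@' teleport (2,2)->(2,3), also enter (2,3), move down to (3,3)
Step 12: enter (3,3), '.' pass, move down to (4,3)
Step 13: enter (4,3), '.' pass, move down to (5,3)
Step 14: enter (5,3), '.' pass, move down to (6,3)
Step 15: enter (6,3), '.' pass, move down to (7,3)
Step 16: at (7,3) — EXIT via bottom edge, pos 3
Distinct cells visited: 16 (path length 16)

Answer: 16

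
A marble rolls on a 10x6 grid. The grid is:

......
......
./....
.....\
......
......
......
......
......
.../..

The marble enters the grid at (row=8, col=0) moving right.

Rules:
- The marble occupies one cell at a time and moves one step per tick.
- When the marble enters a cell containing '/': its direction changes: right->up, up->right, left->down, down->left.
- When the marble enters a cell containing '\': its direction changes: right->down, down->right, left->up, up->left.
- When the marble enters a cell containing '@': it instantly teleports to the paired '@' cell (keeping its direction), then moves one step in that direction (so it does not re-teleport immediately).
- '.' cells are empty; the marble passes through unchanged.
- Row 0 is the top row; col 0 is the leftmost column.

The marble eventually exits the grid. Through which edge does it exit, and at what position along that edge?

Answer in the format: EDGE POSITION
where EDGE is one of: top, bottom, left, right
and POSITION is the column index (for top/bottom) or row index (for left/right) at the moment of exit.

Answer: right 8

Derivation:
Step 1: enter (8,0), '.' pass, move right to (8,1)
Step 2: enter (8,1), '.' pass, move right to (8,2)
Step 3: enter (8,2), '.' pass, move right to (8,3)
Step 4: enter (8,3), '.' pass, move right to (8,4)
Step 5: enter (8,4), '.' pass, move right to (8,5)
Step 6: enter (8,5), '.' pass, move right to (8,6)
Step 7: at (8,6) — EXIT via right edge, pos 8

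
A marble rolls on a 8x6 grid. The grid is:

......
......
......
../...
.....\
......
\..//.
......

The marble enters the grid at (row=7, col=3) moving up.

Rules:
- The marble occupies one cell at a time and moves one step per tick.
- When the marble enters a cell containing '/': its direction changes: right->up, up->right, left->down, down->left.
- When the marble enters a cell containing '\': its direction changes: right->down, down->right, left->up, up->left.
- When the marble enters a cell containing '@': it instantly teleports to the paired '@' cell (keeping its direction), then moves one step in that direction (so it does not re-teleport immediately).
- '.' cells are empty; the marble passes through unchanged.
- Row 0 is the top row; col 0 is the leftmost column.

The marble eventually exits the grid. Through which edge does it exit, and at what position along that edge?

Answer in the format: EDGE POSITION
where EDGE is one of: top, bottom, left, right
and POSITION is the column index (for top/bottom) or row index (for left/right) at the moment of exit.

Step 1: enter (7,3), '.' pass, move up to (6,3)
Step 2: enter (6,3), '/' deflects up->right, move right to (6,4)
Step 3: enter (6,4), '/' deflects right->up, move up to (5,4)
Step 4: enter (5,4), '.' pass, move up to (4,4)
Step 5: enter (4,4), '.' pass, move up to (3,4)
Step 6: enter (3,4), '.' pass, move up to (2,4)
Step 7: enter (2,4), '.' pass, move up to (1,4)
Step 8: enter (1,4), '.' pass, move up to (0,4)
Step 9: enter (0,4), '.' pass, move up to (-1,4)
Step 10: at (-1,4) — EXIT via top edge, pos 4

Answer: top 4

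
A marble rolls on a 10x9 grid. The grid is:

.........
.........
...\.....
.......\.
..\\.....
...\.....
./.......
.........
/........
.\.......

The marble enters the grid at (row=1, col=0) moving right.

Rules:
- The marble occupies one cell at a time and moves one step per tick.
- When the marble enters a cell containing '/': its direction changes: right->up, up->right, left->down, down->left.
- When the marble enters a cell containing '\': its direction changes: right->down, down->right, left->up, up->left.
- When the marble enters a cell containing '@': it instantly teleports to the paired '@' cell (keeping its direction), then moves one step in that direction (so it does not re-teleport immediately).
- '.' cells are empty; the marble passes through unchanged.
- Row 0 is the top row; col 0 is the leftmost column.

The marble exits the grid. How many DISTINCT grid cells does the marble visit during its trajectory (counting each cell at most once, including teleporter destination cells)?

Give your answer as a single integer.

Step 1: enter (1,0), '.' pass, move right to (1,1)
Step 2: enter (1,1), '.' pass, move right to (1,2)
Step 3: enter (1,2), '.' pass, move right to (1,3)
Step 4: enter (1,3), '.' pass, move right to (1,4)
Step 5: enter (1,4), '.' pass, move right to (1,5)
Step 6: enter (1,5), '.' pass, move right to (1,6)
Step 7: enter (1,6), '.' pass, move right to (1,7)
Step 8: enter (1,7), '.' pass, move right to (1,8)
Step 9: enter (1,8), '.' pass, move right to (1,9)
Step 10: at (1,9) — EXIT via right edge, pos 1
Distinct cells visited: 9 (path length 9)

Answer: 9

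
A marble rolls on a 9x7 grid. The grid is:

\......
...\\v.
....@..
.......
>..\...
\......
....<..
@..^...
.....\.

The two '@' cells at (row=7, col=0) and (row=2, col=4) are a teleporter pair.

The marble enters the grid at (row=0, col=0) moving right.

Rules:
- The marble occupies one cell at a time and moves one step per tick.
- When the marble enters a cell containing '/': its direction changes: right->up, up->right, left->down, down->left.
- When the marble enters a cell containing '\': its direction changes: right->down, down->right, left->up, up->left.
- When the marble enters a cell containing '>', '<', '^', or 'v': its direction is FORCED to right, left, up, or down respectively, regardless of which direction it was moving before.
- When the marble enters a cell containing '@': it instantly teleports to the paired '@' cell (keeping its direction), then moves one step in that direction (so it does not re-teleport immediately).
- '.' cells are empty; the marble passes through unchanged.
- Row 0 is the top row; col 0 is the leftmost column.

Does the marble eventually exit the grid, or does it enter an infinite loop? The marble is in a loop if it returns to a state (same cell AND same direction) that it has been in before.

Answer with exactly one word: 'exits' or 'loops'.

Answer: loops

Derivation:
Step 1: enter (0,0), '\' deflects right->down, move down to (1,0)
Step 2: enter (1,0), '.' pass, move down to (2,0)
Step 3: enter (2,0), '.' pass, move down to (3,0)
Step 4: enter (3,0), '.' pass, move down to (4,0)
Step 5: enter (4,0), '>' forces down->right, move right to (4,1)
Step 6: enter (4,1), '.' pass, move right to (4,2)
Step 7: enter (4,2), '.' pass, move right to (4,3)
Step 8: enter (4,3), '\' deflects right->down, move down to (5,3)
Step 9: enter (5,3), '.' pass, move down to (6,3)
Step 10: enter (6,3), '.' pass, move down to (7,3)
Step 11: enter (7,3), '^' forces down->up, move up to (6,3)
Step 12: enter (6,3), '.' pass, move up to (5,3)
Step 13: enter (5,3), '.' pass, move up to (4,3)
Step 14: enter (4,3), '\' deflects up->left, move left to (4,2)
Step 15: enter (4,2), '.' pass, move left to (4,1)
Step 16: enter (4,1), '.' pass, move left to (4,0)
Step 17: enter (4,0), '>' forces left->right, move right to (4,1)
Step 18: at (4,1) dir=right — LOOP DETECTED (seen before)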